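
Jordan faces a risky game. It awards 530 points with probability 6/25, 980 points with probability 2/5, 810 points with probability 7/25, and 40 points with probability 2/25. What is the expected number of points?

EV = 6/25 × 530 + 2/5 × 980 + 7/25 × 810 + 2/25 × 40 = 127.2 + 392 + 226.8 + 3.2 = 749.2

749.2 points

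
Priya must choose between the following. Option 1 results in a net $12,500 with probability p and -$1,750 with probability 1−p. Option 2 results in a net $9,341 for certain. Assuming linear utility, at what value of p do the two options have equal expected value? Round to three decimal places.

p·12500 + (1−p)·(-1750) = 9341
14250p − 1750 = 9341
p = (9341 + 1750) / 14250

p = 0.778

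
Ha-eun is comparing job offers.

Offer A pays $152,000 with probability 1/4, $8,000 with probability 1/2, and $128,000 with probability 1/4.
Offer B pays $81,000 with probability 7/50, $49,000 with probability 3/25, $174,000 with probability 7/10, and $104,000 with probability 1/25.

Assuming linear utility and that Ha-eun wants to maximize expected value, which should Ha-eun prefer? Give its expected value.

Offer A = 1/4 × 152000 + 1/2 × 8000 + 1/4 × 128000 = 38000 + 4000 + 32000 = 74000
Offer B = 7/50 × 81000 + 3/25 × 49000 + 7/10 × 174000 + 1/25 × 104000 = 11340 + 5880 + 121800 + 4160 = 143180

Offer B ($143,180)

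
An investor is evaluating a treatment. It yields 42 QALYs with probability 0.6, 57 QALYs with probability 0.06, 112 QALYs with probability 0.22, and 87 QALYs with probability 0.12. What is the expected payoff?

EV = 0.6 × 42 + 0.06 × 57 + 0.22 × 112 + 0.12 × 87 = 25.2 + 3.42 + 24.64 + 10.44 = 63.7

63.7 QALYs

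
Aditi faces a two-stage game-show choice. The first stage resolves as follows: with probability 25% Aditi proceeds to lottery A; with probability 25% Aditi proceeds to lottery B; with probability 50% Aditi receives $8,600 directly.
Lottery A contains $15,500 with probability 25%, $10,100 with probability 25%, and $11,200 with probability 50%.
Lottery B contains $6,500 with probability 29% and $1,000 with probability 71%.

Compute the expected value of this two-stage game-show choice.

$7,948.75

EV(A) = 0.25 × 15500 + 0.25 × 10100 + 0.5 × 11200 = 3875 + 2525 + 5600 = 12000
EV(B) = 0.29 × 6500 + 0.71 × 1000 = 1885 + 710 = 2595
Branch C: 8600 (certain)
Overall = 0.25 × 12000 + 0.25 × 2595 + 0.5 × 8600 = 3000 + 648.75 + 4300 = 7948.75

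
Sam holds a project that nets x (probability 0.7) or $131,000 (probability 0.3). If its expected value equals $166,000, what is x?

0.7·x + 0.3·131000 = 166000
0.7·x = 166000 − 39300 = 126700
x = 126700 / 0.7 = 181000

x = $181,000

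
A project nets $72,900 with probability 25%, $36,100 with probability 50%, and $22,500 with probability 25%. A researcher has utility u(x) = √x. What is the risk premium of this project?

E[u] = 0.25·√72900 + 0.5·√36100 + 0.25·√22500 = 0.25·270 + 0.5·190 + 0.25·150 = 200
CE = (200)² = 40000
Risk premium = EV − CE = 41900 − 40000 = 1900

$1,900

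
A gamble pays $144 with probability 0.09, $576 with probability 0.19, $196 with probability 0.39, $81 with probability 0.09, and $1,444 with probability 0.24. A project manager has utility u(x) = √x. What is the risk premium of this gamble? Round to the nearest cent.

$110.43

E[u] = 0.09·√144 + 0.19·√576 + 0.39·√196 + 0.09·√81 + 0.24·√1444 = 0.09·12 + 0.19·24 + 0.39·14 + 0.09·9 + 0.24·38 = 21.03
CE = (21.03)² = 442.2609
Risk premium = EV − CE = 552.69 − 442.2609 = 110.4291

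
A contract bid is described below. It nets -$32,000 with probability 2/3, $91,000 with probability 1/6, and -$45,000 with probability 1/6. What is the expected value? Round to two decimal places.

EV = 2/3 × (-32000) + 1/6 × 91000 + 1/6 × (-45000) = -21333.3333 + 15166.6667 − 7500 = -13666.6667

-$13,666.67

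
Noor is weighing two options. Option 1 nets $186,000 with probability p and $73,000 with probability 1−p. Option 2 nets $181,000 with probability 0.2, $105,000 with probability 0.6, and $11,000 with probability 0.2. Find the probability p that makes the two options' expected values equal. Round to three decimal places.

p = 0.251

EV(Option 2) = 0.2 × 181000 + 0.6 × 105000 + 0.2 × 11000 = 36200 + 63000 + 2200 = 101400
p·186000 + (1−p)·73000 = 101400
113000p + 73000 = 101400
p = (101400 − 73000) / 113000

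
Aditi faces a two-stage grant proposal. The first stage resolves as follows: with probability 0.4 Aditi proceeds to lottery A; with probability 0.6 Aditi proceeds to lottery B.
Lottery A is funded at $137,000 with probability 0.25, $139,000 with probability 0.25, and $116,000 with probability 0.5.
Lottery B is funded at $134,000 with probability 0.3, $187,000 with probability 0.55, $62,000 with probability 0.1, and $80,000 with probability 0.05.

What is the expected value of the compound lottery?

EV(A) = 0.25 × 137000 + 0.25 × 139000 + 0.5 × 116000 = 34250 + 34750 + 58000 = 127000
EV(B) = 0.3 × 134000 + 0.55 × 187000 + 0.1 × 62000 + 0.05 × 80000 = 40200 + 102850 + 6200 + 4000 = 153250
Overall = 0.4 × 127000 + 0.6 × 153250 = 50800 + 91950 = 142750

$142,750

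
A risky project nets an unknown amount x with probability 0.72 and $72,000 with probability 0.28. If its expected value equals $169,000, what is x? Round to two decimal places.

0.72·x + 0.28·72000 = 169000
0.72·x = 169000 − 20160 = 148840
x = 148840 / 0.72 = 206722.2222

x = $206,722.22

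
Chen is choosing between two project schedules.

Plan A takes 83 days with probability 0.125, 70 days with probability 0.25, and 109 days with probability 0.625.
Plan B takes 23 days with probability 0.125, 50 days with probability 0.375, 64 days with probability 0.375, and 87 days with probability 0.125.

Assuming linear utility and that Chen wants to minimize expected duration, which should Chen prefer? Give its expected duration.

Plan A = 0.125 × 83 + 0.25 × 70 + 0.625 × 109 = 10.375 + 17.5 + 68.125 = 96
Plan B = 0.125 × 23 + 0.375 × 50 + 0.375 × 64 + 0.125 × 87 = 2.875 + 18.75 + 24 + 10.875 = 56.5

Plan B (56.5 days)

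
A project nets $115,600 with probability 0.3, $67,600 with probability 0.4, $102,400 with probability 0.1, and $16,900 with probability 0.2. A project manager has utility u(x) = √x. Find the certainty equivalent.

$69,696

E[u] = 0.3·√115600 + 0.4·√67600 + 0.1·√102400 + 0.2·√16900 = 0.3·340 + 0.4·260 + 0.1·320 + 0.2·130 = 264
CE = (264)² = 69696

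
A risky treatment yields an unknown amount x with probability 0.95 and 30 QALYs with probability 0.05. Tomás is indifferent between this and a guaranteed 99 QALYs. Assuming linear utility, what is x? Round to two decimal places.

0.95·x + 0.05·30 = 99
0.95·x = 99 − 1.5 = 97.5
x = 97.5 / 0.95 = 102.6316

x = 102.63 QALYs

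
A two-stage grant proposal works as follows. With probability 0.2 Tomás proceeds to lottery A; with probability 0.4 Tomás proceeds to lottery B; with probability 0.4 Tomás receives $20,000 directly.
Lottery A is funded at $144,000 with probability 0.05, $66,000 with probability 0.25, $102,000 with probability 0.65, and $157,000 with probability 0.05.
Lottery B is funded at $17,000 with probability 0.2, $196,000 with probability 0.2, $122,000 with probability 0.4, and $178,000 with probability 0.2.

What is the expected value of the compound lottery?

$78,370

EV(A) = 0.05 × 144000 + 0.25 × 66000 + 0.65 × 102000 + 0.05 × 157000 = 7200 + 16500 + 66300 + 7850 = 97850
EV(B) = 0.2 × 17000 + 0.2 × 196000 + 0.4 × 122000 + 0.2 × 178000 = 3400 + 39200 + 48800 + 35600 = 127000
Branch C: 20000 (certain)
Overall = 0.2 × 97850 + 0.4 × 127000 + 0.4 × 20000 = 19570 + 50800 + 8000 = 78370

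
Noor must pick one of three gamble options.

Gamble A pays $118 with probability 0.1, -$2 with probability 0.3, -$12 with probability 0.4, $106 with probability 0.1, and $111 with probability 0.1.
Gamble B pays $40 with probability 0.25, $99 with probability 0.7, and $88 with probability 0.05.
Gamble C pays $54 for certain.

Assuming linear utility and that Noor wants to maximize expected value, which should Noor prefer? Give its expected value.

Gamble A = 0.1 × 118 + 0.3 × (-2) + 0.4 × (-12) + 0.1 × 106 + 0.1 × 111 = 11.8 − 0.6 − 4.8 + 10.6 + 11.1 = 28.1
Gamble B = 0.25 × 40 + 0.7 × 99 + 0.05 × 88 = 10 + 69.3 + 4.4 = 83.7
Gamble C: 54 (certain)

Gamble B ($83.70)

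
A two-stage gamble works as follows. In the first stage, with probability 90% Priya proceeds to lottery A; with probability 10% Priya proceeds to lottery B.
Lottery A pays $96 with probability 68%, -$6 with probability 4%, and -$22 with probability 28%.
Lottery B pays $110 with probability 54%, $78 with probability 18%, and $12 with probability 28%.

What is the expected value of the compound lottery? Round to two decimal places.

EV(A) = 0.68 × 96 + 0.04 × (-6) + 0.28 × (-22) = 65.28 − 0.24 − 6.16 = 58.88
EV(B) = 0.54 × 110 + 0.18 × 78 + 0.28 × 12 = 59.4 + 14.04 + 3.36 = 76.8
Overall = 0.9 × 58.88 + 0.1 × 76.8 = 52.992 + 7.68 = 60.672

$60.67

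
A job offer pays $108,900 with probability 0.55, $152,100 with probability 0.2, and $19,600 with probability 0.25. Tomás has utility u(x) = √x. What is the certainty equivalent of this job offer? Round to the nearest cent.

$86,730.25

E[u] = 0.55·√108900 + 0.2·√152100 + 0.25·√19600 = 0.55·330 + 0.2·390 + 0.25·140 = 294.5
CE = (294.5)² = 86730.25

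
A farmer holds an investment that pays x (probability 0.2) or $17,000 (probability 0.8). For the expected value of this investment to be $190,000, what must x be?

0.2·x + 0.8·17000 = 190000
0.2·x = 190000 − 13600 = 176400
x = 176400 / 0.2 = 882000

x = $882,000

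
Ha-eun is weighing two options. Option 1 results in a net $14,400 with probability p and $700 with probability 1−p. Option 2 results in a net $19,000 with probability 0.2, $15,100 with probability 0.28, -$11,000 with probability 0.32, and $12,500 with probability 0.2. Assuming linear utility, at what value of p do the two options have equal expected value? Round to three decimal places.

EV(Option 2) = 0.2 × 19000 + 0.28 × 15100 + 0.32 × (-11000) + 0.2 × 12500 = 3800 + 4228 − 3520 + 2500 = 7008
p·14400 + (1−p)·700 = 7008
13700p + 700 = 7008
p = (7008 − 700) / 13700

p = 0.460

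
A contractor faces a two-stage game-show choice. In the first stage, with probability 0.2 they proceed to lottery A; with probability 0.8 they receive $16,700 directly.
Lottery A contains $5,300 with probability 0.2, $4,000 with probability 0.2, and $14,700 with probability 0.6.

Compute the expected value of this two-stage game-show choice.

$15,496

EV(A) = 0.2 × 5300 + 0.2 × 4000 + 0.6 × 14700 = 1060 + 800 + 8820 = 10680
Branch B: 16700 (certain)
Overall = 0.2 × 10680 + 0.8 × 16700 = 2136 + 13360 = 15496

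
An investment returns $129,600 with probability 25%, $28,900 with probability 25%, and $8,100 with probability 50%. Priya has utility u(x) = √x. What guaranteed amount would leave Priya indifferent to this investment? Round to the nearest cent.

$31,506.25

E[u] = 0.25·√129600 + 0.25·√28900 + 0.5·√8100 = 0.25·360 + 0.25·170 + 0.5·90 = 177.5
CE = (177.5)² = 31506.25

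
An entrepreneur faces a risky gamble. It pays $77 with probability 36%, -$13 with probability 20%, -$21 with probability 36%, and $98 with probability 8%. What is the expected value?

$25.40

EV = 0.36 × 77 + 0.2 × (-13) + 0.36 × (-21) + 0.08 × 98 = 27.72 − 2.6 − 7.56 + 7.84 = 25.4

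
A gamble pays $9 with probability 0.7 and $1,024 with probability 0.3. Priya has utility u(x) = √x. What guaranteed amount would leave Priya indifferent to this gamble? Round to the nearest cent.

$136.89

E[u] = 0.7·√9 + 0.3·√1024 = 0.7·3 + 0.3·32 = 11.7
CE = (11.7)² = 136.89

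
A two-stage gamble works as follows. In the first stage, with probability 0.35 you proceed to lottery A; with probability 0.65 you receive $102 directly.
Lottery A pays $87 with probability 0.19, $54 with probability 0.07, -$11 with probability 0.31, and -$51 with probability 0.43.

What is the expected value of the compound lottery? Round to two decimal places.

$64.54

EV(A) = 0.19 × 87 + 0.07 × 54 + 0.31 × (-11) + 0.43 × (-51) = 16.53 + 3.78 − 3.41 − 21.93 = -5.03
Branch B: 102 (certain)
Overall = 0.35 × (-5.03) + 0.65 × 102 = -1.7605 + 66.3 = 64.5395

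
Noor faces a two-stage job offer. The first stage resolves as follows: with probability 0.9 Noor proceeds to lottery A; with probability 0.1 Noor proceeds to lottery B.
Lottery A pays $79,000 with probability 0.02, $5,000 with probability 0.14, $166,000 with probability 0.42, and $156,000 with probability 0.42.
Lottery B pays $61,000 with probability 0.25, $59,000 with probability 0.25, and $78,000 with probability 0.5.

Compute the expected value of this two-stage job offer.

$130,668

EV(A) = 0.02 × 79000 + 0.14 × 5000 + 0.42 × 166000 + 0.42 × 156000 = 1580 + 700 + 69720 + 65520 = 137520
EV(B) = 0.25 × 61000 + 0.25 × 59000 + 0.5 × 78000 = 15250 + 14750 + 39000 = 69000
Overall = 0.9 × 137520 + 0.1 × 69000 = 123768 + 6900 = 130668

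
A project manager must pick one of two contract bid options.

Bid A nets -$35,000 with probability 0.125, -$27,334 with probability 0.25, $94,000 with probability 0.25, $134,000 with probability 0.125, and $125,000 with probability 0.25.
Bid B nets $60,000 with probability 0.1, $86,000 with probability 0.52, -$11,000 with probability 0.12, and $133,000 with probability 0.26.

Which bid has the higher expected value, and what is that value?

Bid B ($83,980)

Bid A = 0.125 × (-35000) + 0.25 × (-27334) + 0.25 × 94000 + 0.125 × 134000 + 0.25 × 125000 = -4375 − 6833.5 + 23500 + 16750 + 31250 = 60291.5
Bid B = 0.1 × 60000 + 0.52 × 86000 + 0.12 × (-11000) + 0.26 × 133000 = 6000 + 44720 − 1320 + 34580 = 83980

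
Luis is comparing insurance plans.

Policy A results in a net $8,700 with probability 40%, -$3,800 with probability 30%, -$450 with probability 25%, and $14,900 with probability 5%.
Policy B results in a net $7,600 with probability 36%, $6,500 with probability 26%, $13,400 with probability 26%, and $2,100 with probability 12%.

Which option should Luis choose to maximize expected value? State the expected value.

Policy A = 0.4 × 8700 + 0.3 × (-3800) + 0.25 × (-450) + 0.05 × 14900 = 3480 − 1140 − 112.5 + 745 = 2972.5
Policy B = 0.36 × 7600 + 0.26 × 6500 + 0.26 × 13400 + 0.12 × 2100 = 2736 + 1690 + 3484 + 252 = 8162

Policy B ($8,162)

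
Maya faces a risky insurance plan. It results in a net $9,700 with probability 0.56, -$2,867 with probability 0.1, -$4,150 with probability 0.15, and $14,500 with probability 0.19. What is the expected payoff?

EV = 0.56 × 9700 + 0.1 × (-2867) + 0.15 × (-4150) + 0.19 × 14500 = 5432 − 286.7 − 622.5 + 2755 = 7277.8

$7,277.80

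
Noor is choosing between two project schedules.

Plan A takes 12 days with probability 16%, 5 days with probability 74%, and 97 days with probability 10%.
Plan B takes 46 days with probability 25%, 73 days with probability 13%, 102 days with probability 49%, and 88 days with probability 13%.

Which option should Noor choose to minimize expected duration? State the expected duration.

Plan A = 0.16 × 12 + 0.74 × 5 + 0.1 × 97 = 1.92 + 3.7 + 9.7 = 15.32
Plan B = 0.25 × 46 + 0.13 × 73 + 0.49 × 102 + 0.13 × 88 = 11.5 + 9.49 + 49.98 + 11.44 = 82.41

Plan A (15.32 days)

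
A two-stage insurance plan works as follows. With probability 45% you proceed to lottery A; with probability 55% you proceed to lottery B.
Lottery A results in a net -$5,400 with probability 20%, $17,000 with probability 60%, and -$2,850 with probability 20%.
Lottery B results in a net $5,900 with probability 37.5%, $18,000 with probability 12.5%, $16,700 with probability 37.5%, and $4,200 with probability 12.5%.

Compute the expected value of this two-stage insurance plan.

EV(A) = 0.2 × (-5400) + 0.6 × 17000 + 0.2 × (-2850) = -1080 + 10200 − 570 = 8550
EV(B) = 0.375 × 5900 + 0.125 × 18000 + 0.375 × 16700 + 0.125 × 4200 = 2212.5 + 2250 + 6262.5 + 525 = 11250
Overall = 0.45 × 8550 + 0.55 × 11250 = 3847.5 + 6187.5 = 10035

$10,035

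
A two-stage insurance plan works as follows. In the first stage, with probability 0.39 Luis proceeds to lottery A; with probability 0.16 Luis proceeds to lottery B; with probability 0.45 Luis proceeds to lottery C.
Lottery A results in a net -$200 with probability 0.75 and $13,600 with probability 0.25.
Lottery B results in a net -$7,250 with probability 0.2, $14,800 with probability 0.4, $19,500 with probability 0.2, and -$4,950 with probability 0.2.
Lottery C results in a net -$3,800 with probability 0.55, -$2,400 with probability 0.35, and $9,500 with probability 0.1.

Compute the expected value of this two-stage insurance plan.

$1,557.30

EV(A) = 0.75 × (-200) + 0.25 × 13600 = -150 + 3400 = 3250
EV(B) = 0.2 × (-7250) + 0.4 × 14800 + 0.2 × 19500 + 0.2 × (-4950) = -1450 + 5920 + 3900 − 990 = 7380
EV(C) = 0.55 × (-3800) + 0.35 × (-2400) + 0.1 × 9500 = -2090 − 840 + 950 = -1980
Overall = 0.39 × 3250 + 0.16 × 7380 + 0.45 × (-1980) = 1267.5 + 1180.8 − 891 = 1557.3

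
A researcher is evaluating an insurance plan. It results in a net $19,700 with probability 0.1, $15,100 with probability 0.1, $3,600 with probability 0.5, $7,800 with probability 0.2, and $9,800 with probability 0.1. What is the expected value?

EV = 0.1 × 19700 + 0.1 × 15100 + 0.5 × 3600 + 0.2 × 7800 + 0.1 × 9800 = 1970 + 1510 + 1800 + 1560 + 980 = 7820

$7,820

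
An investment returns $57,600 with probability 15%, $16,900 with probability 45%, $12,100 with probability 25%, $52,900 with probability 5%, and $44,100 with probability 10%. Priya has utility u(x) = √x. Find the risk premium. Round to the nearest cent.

E[u] = 0.15·√57600 + 0.45·√16900 + 0.25·√12100 + 0.05·√52900 + 0.1·√44100 = 0.15·240 + 0.45·130 + 0.25·110 + 0.05·230 + 0.1·210 = 154.5
CE = (154.5)² = 23870.25
Risk premium = EV − CE = 26325 − 23870.25 = 2454.75

$2,454.75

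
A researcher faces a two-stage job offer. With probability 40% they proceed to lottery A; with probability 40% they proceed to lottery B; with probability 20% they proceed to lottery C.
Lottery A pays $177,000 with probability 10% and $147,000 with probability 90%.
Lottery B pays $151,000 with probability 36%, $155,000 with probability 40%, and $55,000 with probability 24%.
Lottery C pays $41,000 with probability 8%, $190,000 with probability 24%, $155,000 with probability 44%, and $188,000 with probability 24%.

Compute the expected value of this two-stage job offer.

EV(A) = 0.1 × 177000 + 0.9 × 147000 = 17700 + 132300 = 150000
EV(B) = 0.36 × 151000 + 0.4 × 155000 + 0.24 × 55000 = 54360 + 62000 + 13200 = 129560
EV(C) = 0.08 × 41000 + 0.24 × 190000 + 0.44 × 155000 + 0.24 × 188000 = 3280 + 45600 + 68200 + 45120 = 162200
Overall = 0.4 × 150000 + 0.4 × 129560 + 0.2 × 162200 = 60000 + 51824 + 32440 = 144264

$144,264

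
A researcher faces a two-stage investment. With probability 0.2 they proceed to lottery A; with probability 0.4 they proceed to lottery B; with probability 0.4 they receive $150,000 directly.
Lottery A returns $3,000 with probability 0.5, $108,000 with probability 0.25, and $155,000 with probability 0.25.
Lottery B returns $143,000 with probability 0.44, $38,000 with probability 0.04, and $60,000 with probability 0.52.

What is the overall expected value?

EV(A) = 0.5 × 3000 + 0.25 × 108000 + 0.25 × 155000 = 1500 + 27000 + 38750 = 67250
EV(B) = 0.44 × 143000 + 0.04 × 38000 + 0.52 × 60000 = 62920 + 1520 + 31200 = 95640
Branch C: 150000 (certain)
Overall = 0.2 × 67250 + 0.4 × 95640 + 0.4 × 150000 = 13450 + 38256 + 60000 = 111706

$111,706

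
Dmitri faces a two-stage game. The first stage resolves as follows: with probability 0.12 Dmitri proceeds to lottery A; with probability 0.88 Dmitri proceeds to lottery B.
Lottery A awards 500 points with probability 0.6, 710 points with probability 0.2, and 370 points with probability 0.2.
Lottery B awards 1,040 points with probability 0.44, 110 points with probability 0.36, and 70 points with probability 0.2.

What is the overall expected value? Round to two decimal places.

511.78 points

EV(A) = 0.6 × 500 + 0.2 × 710 + 0.2 × 370 = 300 + 142 + 74 = 516
EV(B) = 0.44 × 1040 + 0.36 × 110 + 0.2 × 70 = 457.6 + 39.6 + 14 = 511.2
Overall = 0.12 × 516 + 0.88 × 511.2 = 61.92 + 449.856 = 511.776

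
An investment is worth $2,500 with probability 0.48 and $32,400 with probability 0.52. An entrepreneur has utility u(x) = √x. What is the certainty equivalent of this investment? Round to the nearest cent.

$13,829.76

E[u] = 0.48·√2500 + 0.52·√32400 = 0.48·50 + 0.52·180 = 117.6
CE = (117.6)² = 13829.76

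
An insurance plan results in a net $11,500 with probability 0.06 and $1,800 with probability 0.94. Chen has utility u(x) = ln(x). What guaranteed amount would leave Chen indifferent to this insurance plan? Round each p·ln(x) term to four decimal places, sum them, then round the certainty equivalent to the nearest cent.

E[u] = 0.06·ln(11500) + 0.94·ln(1800) = 0.5610 + 7.0458 = 7.6068
CE = e^7.6068 ≈ 2011.83

$2,011.83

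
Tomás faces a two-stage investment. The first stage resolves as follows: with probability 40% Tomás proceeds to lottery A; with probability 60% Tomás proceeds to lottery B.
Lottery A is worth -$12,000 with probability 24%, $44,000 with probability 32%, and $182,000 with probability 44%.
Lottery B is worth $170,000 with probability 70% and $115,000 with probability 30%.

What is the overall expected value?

$128,612

EV(A) = 0.24 × (-12000) + 0.32 × 44000 + 0.44 × 182000 = -2880 + 14080 + 80080 = 91280
EV(B) = 0.7 × 170000 + 0.3 × 115000 = 119000 + 34500 = 153500
Overall = 0.4 × 91280 + 0.6 × 153500 = 36512 + 92100 = 128612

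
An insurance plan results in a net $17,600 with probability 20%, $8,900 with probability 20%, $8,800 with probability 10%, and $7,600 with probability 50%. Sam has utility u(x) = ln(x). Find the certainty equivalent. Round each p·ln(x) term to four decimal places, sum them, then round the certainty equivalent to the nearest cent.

E[u] = 0.2·ln(17600) + 0.2·ln(8900) + 0.1·ln(8800) + 0.5·ln(7600) = 1.9551 + 1.8188 + 0.9083 + 4.4680 = 9.1502
CE = e^9.1502 ≈ 9416.32

$9,416.32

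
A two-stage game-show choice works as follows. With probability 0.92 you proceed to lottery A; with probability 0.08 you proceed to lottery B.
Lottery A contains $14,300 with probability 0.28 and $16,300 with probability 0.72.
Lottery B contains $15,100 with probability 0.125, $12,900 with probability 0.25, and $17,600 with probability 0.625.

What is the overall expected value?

EV(A) = 0.28 × 14300 + 0.72 × 16300 = 4004 + 11736 = 15740
EV(B) = 0.125 × 15100 + 0.25 × 12900 + 0.625 × 17600 = 1887.5 + 3225 + 11000 = 16112.5
Overall = 0.92 × 15740 + 0.08 × 16112.5 = 14480.8 + 1289 = 15769.8

$15,769.80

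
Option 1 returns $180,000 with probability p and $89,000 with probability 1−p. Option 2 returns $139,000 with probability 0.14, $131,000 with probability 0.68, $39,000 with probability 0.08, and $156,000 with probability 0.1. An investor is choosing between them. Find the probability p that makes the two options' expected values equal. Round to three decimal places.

EV(Option 2) = 0.14 × 139000 + 0.68 × 131000 + 0.08 × 39000 + 0.1 × 156000 = 19460 + 89080 + 3120 + 15600 = 127260
p·180000 + (1−p)·89000 = 127260
91000p + 89000 = 127260
p = (127260 − 89000) / 91000

p = 0.420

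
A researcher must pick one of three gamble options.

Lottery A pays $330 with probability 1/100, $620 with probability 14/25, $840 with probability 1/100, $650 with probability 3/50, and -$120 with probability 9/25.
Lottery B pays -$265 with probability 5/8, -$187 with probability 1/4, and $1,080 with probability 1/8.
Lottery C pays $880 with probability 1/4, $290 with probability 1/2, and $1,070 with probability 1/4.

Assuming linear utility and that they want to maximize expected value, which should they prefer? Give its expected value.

Lottery A = 1/100 × 330 + 14/25 × 620 + 1/100 × 840 + 3/50 × 650 + 9/25 × (-120) = 3.3 + 347.2 + 8.4 + 39 − 43.2 = 354.7
Lottery B = 5/8 × (-265) + 1/4 × (-187) + 1/8 × 1080 = -165.625 − 46.75 + 135 = -77.375
Lottery C = 1/4 × 880 + 1/2 × 290 + 1/4 × 1070 = 220 + 145 + 267.5 = 632.5

Lottery C ($632.50)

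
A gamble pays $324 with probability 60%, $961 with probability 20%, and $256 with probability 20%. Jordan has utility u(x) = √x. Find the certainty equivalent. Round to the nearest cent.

E[u] = 0.6·√324 + 0.2·√961 + 0.2·√256 = 0.6·18 + 0.2·31 + 0.2·16 = 20.2
CE = (20.2)² = 408.04

$408.04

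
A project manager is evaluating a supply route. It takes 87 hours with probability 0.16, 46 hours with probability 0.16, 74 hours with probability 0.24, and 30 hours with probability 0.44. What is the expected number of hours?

EV = 0.16 × 87 + 0.16 × 46 + 0.24 × 74 + 0.44 × 30 = 13.92 + 7.36 + 17.76 + 13.2 = 52.24

52.24 hours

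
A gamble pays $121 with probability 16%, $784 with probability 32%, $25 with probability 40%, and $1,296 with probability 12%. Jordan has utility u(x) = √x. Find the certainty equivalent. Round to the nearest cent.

$290.36

E[u] = 0.16·√121 + 0.32·√784 + 0.4·√25 + 0.12·√1296 = 0.16·11 + 0.32·28 + 0.4·5 + 0.12·36 = 17.04
CE = (17.04)² = 290.3616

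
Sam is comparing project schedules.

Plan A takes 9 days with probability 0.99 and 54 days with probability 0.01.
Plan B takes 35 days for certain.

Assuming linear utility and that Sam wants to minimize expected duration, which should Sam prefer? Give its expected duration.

Plan A = 0.99 × 9 + 0.01 × 54 = 8.91 + 0.54 = 9.45
Plan B: 35 (certain)

Plan A (9.45 days)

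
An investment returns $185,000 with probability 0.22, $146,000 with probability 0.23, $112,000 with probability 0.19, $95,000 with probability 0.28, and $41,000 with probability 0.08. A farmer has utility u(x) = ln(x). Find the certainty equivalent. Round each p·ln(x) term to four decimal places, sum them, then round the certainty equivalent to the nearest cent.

E[u] = 0.22·ln(185000) + 0.23·ln(146000) + 0.19·ln(112000) + 0.28·ln(95000) + 0.08·ln(41000) = 2.6682 + 2.7350 + 2.2090 + 3.2093 + 0.8497 = 11.6712
CE = e^11.6712 ≈ 117148.78

$117,148.78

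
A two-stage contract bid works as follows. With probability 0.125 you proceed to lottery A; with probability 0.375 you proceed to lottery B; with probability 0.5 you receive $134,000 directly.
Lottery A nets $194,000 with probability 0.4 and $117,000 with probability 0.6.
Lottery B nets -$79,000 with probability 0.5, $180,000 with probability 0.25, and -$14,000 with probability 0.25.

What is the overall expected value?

EV(A) = 0.4 × 194000 + 0.6 × 117000 = 77600 + 70200 = 147800
EV(B) = 0.5 × (-79000) + 0.25 × 180000 + 0.25 × (-14000) = -39500 + 45000 − 3500 = 2000
Branch C: 134000 (certain)
Overall = 0.125 × 147800 + 0.375 × 2000 + 0.5 × 134000 = 18475 + 750 + 67000 = 86225

$86,225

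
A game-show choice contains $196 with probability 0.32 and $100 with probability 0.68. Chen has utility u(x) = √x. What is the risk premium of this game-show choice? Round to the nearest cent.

$3.48

E[u] = 0.32·√196 + 0.68·√100 = 0.32·14 + 0.68·10 = 11.28
CE = (11.28)² = 127.2384
Risk premium = EV − CE = 130.72 − 127.2384 = 3.4816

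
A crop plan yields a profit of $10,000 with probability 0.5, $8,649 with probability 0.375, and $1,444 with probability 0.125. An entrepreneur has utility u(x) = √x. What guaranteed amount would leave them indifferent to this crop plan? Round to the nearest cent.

E[u] = 0.5·√10000 + 0.375·√8649 + 0.125·√1444 = 0.5·100 + 0.375·93 + 0.125·38 = 89.625
CE = (89.625)² = 8032.640625

$8,032.64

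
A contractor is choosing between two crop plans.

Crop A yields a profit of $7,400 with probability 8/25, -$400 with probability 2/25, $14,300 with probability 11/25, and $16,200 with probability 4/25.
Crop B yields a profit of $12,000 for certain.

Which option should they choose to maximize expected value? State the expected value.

Crop B ($12,000)

Crop A = 8/25 × 7400 + 2/25 × (-400) + 11/25 × 14300 + 4/25 × 16200 = 2368 − 32 + 6292 + 2592 = 11220
Crop B: 12000 (certain)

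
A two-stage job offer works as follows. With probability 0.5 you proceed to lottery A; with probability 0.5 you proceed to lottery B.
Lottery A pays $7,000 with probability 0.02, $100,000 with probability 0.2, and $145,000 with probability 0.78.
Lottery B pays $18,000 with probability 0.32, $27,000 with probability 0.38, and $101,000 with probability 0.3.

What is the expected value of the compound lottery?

EV(A) = 0.02 × 7000 + 0.2 × 100000 + 0.78 × 145000 = 140 + 20000 + 113100 = 133240
EV(B) = 0.32 × 18000 + 0.38 × 27000 + 0.3 × 101000 = 5760 + 10260 + 30300 = 46320
Overall = 0.5 × 133240 + 0.5 × 46320 = 66620 + 23160 = 89780

$89,780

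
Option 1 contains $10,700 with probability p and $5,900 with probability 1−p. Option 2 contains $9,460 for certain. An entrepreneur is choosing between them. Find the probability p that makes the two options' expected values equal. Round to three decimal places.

p·10700 + (1−p)·5900 = 9460
4800p + 5900 = 9460
p = (9460 − 5900) / 4800

p = 0.742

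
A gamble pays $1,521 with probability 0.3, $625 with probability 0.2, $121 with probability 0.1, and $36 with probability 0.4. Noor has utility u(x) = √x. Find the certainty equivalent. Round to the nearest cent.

$408.04

E[u] = 0.3·√1521 + 0.2·√625 + 0.1·√121 + 0.4·√36 = 0.3·39 + 0.2·25 + 0.1·11 + 0.4·6 = 20.2
CE = (20.2)² = 408.04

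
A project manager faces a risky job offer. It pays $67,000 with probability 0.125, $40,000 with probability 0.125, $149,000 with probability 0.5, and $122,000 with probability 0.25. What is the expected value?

EV = 0.125 × 67000 + 0.125 × 40000 + 0.5 × 149000 + 0.25 × 122000 = 8375 + 5000 + 74500 + 30500 = 118375

$118,375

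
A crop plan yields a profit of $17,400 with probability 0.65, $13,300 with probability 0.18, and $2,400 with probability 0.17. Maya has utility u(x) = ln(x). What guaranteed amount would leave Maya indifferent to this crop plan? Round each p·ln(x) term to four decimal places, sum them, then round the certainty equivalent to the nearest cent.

E[u] = 0.65·ln(17400) + 0.18·ln(13300) + 0.17·ln(2400) = 6.3467 + 1.7092 + 1.3231 = 9.3790
CE = e^9.3790 ≈ 11837.17

$11,837.17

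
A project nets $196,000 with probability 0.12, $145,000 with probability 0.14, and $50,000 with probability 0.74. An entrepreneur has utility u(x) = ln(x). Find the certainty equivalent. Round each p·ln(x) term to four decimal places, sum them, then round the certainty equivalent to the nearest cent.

E[u] = 0.12·ln(196000) + 0.14·ln(145000) + 0.74·ln(50000) = 1.4623 + 1.6638 + 8.0066 = 11.1327
CE = e^11.1327 ≈ 68370.72

$68,370.72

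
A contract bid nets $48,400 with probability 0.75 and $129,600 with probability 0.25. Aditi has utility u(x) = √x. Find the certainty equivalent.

$65,025

E[u] = 0.75·√48400 + 0.25·√129600 = 0.75·220 + 0.25·360 = 255
CE = (255)² = 65025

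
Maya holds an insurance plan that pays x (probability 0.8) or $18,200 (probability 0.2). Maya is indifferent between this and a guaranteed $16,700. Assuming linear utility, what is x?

x = $16,325

0.8·x + 0.2·18200 = 16700
0.8·x = 16700 − 3640 = 13060
x = 13060 / 0.8 = 16325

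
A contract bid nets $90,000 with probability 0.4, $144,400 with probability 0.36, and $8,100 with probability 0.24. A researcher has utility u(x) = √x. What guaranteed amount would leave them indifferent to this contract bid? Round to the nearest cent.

$77,506.56

E[u] = 0.4·√90000 + 0.36·√144400 + 0.24·√8100 = 0.4·300 + 0.36·380 + 0.24·90 = 278.4
CE = (278.4)² = 77506.56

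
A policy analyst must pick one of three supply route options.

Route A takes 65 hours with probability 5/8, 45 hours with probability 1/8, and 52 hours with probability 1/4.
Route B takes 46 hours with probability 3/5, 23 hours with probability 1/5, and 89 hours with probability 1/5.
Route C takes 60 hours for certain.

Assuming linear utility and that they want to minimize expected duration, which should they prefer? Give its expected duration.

Route B (50 hours)

Route A = 5/8 × 65 + 1/8 × 45 + 1/4 × 52 = 40.625 + 5.625 + 13 = 59.25
Route B = 3/5 × 46 + 1/5 × 23 + 1/5 × 89 = 27.6 + 4.6 + 17.8 = 50
Route C: 60 (certain)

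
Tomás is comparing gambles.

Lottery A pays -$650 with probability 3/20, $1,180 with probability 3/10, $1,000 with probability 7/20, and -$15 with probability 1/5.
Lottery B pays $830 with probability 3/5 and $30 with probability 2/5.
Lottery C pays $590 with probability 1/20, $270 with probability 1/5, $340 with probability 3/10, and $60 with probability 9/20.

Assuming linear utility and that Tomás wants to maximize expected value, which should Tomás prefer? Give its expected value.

Lottery A = 3/20 × (-650) + 3/10 × 1180 + 7/20 × 1000 + 1/5 × (-15) = -97.5 + 354 + 350 − 3 = 603.5
Lottery B = 3/5 × 830 + 2/5 × 30 = 498 + 12 = 510
Lottery C = 1/20 × 590 + 1/5 × 270 + 3/10 × 340 + 9/20 × 60 = 29.5 + 54 + 102 + 27 = 212.5

Lottery A ($603.50)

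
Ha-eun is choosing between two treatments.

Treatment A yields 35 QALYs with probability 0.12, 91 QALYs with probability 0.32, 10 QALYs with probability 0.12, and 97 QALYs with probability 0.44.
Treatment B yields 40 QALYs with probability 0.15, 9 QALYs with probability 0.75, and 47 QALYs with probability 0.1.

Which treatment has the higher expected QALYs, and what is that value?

Treatment A (77.2 QALYs)

Treatment A = 0.12 × 35 + 0.32 × 91 + 0.12 × 10 + 0.44 × 97 = 4.2 + 29.12 + 1.2 + 42.68 = 77.2
Treatment B = 0.15 × 40 + 0.75 × 9 + 0.1 × 47 = 6 + 6.75 + 4.7 = 17.45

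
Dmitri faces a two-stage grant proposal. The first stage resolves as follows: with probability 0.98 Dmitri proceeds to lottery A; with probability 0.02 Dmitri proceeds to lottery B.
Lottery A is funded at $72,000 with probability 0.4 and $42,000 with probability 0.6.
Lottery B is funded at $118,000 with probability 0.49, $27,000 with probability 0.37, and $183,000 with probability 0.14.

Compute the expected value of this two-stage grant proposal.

EV(A) = 0.4 × 72000 + 0.6 × 42000 = 28800 + 25200 = 54000
EV(B) = 0.49 × 118000 + 0.37 × 27000 + 0.14 × 183000 = 57820 + 9990 + 25620 = 93430
Overall = 0.98 × 54000 + 0.02 × 93430 = 52920 + 1868.6 = 54788.6

$54,788.60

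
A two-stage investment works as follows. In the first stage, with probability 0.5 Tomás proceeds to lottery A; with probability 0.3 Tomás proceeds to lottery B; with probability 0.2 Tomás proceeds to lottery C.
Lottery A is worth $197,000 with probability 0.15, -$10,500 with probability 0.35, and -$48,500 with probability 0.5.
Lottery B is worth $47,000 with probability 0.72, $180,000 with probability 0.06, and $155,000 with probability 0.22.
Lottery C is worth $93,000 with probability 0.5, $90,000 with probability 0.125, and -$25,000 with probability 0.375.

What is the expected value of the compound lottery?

$34,109.50

EV(A) = 0.15 × 197000 + 0.35 × (-10500) + 0.5 × (-48500) = 29550 − 3675 − 24250 = 1625
EV(B) = 0.72 × 47000 + 0.06 × 180000 + 0.22 × 155000 = 33840 + 10800 + 34100 = 78740
EV(C) = 0.5 × 93000 + 0.125 × 90000 + 0.375 × (-25000) = 46500 + 11250 − 9375 = 48375
Overall = 0.5 × 1625 + 0.3 × 78740 + 0.2 × 48375 = 812.5 + 23622 + 9675 = 34109.5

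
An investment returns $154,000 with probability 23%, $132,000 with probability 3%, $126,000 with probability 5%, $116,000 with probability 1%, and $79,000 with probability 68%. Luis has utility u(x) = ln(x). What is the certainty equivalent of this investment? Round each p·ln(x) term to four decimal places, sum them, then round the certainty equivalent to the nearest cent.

$96,114.94

E[u] = 0.23·ln(154000) + 0.03·ln(132000) + 0.05·ln(126000) + 0.01·ln(116000) + 0.68·ln(79000) = 2.7473 + 0.3537 + 0.5872 + 0.1166 + 7.6685 = 11.4733
CE = e^11.4733 ≈ 96114.94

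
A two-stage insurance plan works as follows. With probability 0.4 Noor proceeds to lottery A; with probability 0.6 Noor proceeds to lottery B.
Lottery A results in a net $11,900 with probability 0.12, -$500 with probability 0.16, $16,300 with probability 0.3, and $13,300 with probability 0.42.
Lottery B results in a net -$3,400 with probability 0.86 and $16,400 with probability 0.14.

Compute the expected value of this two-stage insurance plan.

EV(A) = 0.12 × 11900 + 0.16 × (-500) + 0.3 × 16300 + 0.42 × 13300 = 1428 − 80 + 4890 + 5586 = 11824
EV(B) = 0.86 × (-3400) + 0.14 × 16400 = -2924 + 2296 = -628
Overall = 0.4 × 11824 + 0.6 × (-628) = 4729.6 − 376.8 = 4352.8

$4,352.80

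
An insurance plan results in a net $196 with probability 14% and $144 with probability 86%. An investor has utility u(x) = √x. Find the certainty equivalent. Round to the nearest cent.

E[u] = 0.14·√196 + 0.86·√144 = 0.14·14 + 0.86·12 = 12.28
CE = (12.28)² = 150.7984

$150.80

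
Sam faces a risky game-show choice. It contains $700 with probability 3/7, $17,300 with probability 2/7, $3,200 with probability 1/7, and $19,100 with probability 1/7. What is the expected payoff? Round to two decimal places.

EV = 3/7 × 700 + 2/7 × 17300 + 1/7 × 3200 + 1/7 × 19100 = 300 + 4942.8571 + 457.1429 + 2728.5714 = 8428.5714

$8,428.57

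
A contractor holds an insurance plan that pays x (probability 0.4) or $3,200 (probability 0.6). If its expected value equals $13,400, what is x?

0.4·x + 0.6·3200 = 13400
0.4·x = 13400 − 1920 = 11480
x = 11480 / 0.4 = 28700

x = $28,700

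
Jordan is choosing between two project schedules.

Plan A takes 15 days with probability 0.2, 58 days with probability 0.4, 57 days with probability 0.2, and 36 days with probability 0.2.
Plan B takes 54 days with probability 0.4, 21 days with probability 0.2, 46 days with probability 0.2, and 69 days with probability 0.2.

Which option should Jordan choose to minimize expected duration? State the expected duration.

Plan A (44.8 days)

Plan A = 0.2 × 15 + 0.4 × 58 + 0.2 × 57 + 0.2 × 36 = 3 + 23.2 + 11.4 + 7.2 = 44.8
Plan B = 0.4 × 54 + 0.2 × 21 + 0.2 × 46 + 0.2 × 69 = 21.6 + 4.2 + 9.2 + 13.8 = 48.8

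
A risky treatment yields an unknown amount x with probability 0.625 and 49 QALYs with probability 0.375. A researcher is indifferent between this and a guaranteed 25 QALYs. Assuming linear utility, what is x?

0.625·x + 0.375·49 = 25
0.625·x = 25 − 18.375 = 6.625
x = 6.625 / 0.625 = 10.6

x = 10.6 QALYs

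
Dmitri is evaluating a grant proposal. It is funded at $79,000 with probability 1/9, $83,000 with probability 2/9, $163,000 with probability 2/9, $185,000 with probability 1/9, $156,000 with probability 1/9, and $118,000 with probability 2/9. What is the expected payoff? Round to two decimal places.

$127,555.56

EV = 1/9 × 79000 + 2/9 × 83000 + 2/9 × 163000 + 1/9 × 185000 + 1/9 × 156000 + 2/9 × 118000 = 8777.7778 + 18444.4444 + 36222.2222 + 20555.5556 + 17333.3333 + 26222.2222 = 127555.5556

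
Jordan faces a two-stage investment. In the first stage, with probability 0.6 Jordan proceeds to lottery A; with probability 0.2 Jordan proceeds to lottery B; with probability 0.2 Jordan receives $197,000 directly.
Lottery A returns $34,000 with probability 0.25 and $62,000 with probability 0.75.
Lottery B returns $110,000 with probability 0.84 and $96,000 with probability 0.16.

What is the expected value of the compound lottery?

EV(A) = 0.25 × 34000 + 0.75 × 62000 = 8500 + 46500 = 55000
EV(B) = 0.84 × 110000 + 0.16 × 96000 = 92400 + 15360 = 107760
Branch C: 197000 (certain)
Overall = 0.6 × 55000 + 0.2 × 107760 + 0.2 × 197000 = 33000 + 21552 + 39400 = 93952

$93,952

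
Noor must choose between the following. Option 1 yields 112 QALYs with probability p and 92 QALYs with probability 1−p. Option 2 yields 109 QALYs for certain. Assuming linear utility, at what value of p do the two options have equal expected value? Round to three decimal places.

p·112 + (1−p)·92 = 109
20p + 92 = 109
p = (109 − 92) / 20

p = 0.850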